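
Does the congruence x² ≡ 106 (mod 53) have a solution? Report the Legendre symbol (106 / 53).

First reduce: 106 ≡ 0 (mod 53).
Top reduces to 0: gcd > 1, so the symbol is 0.

0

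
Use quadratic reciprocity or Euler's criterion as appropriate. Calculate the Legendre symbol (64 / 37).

Euler's criterion: (64/37) ≡ 27^18 (mod 37).
27^2 ≡ 26 (mod 37)
27^4 ≡ 10 (mod 37)
27^8 ≡ 26 (mod 37)
27^16 ≡ 10 (mod 37)
27^18 = 27^(16+2) ≡ 1 (mod 37).
Result is 1, so (64/37) = 1.

1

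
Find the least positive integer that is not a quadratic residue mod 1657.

(2/1657) = +1, so 2 is a residue.
(3/1657) = +1, so 3 is a residue.
(4/1657) = +1, so 4 is a residue.
(5/1657) = −1, so 5 is the smallest positive non-residue mod 1657.

5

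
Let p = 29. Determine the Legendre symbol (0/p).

0

Top reduces to 0: gcd > 1, so the symbol is 0.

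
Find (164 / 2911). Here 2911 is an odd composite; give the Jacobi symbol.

0

Pull out 2^2: since 2911 ≡ 7 (mod 8), (2/2911) = +1, so (2/2911)^2 = +1.
Reciprocity: 41 ≡ 1 and 2911 ≡ 3 (mod 4), so (41/2911) = +(2911/41).
Reduce top mod 41: now compute (0/41).
Top reduces to 0: gcd > 1, so the symbol is 0.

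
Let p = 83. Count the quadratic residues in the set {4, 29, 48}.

(4/83) = +1 → QR.
(29/83) = +1 → QR.
(48/83) = +1 → QR.
Total quadratic residues among the 3: 3.

3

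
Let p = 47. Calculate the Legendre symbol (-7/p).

First reduce: -7 ≡ 40 (mod 47).
Pull out 2^3: since 47 ≡ 7 (mod 8), (2/47) = +1, so (2/47)^3 = +1.
Reciprocity: 5 ≡ 1 and 47 ≡ 3 (mod 4), so (5/47) = +(47/5).
Reduce top mod 5: now compute (2/5).
Pull out 2: since 5 ≡ 5 (mod 8), (2/5) = -1.
Reached (1/5) = 1. Collecting the sign flips along the way, the symbol is -1.

-1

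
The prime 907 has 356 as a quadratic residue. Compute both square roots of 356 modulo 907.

136, 771

Since 907 ≡ 3 (mod 4), a square root of 356 is 356^((907+1)/4) = 356^227 mod 907.
Repeated squaring: 356^2≡663, 356^4≡581, 356^8≡157, 356^16≡160, 356^32≡204, 356^64≡801, 356^128≡352 (mod 907).
356^227 = 356^(128+64+32+2+1) ≡ 136 (mod 907).
Check: 136² = 18496 ≡ 356 (mod 907). The two roots are 136 and 771.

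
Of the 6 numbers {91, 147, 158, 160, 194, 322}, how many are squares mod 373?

6

(91/373) = +1 → QR.
(147/373) = +1 → QR.
(158/373) = +1 → QR.
(160/373) = +1 → QR.
(194/373) = +1 → QR.
(322/373) = +1 → QR.
Total quadratic residues among the 6: 6.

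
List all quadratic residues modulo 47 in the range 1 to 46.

Square k = 1,…,23 (k and 47−k give the same square):
1²=1, 2²=4, 3²=9, 4²=16, 5²=25, 6²=36, 7²≡2, 8²≡17, 9²≡34, 10²≡6, 11²≡27, 12²≡3, 13²≡28, 14²≡8, 15²≡37, 16²≡21, 17²≡7, 18²≡42, 19²≡32, 20²≡24, 21²≡18, 22²≡14, 23²≡12 (mod 47).
So the quadratic residues mod 47 are {1, 2, 3, 4, 6, 7, 8, 9, 12, 14, 16, 17, 18, 21, 24, 25, 27, 28, 32, 34, 36, 37, 42}.

1,2,3,4,6,7,8,9,12,14,16,17,18,21,24,25,27,28,32,34,36,37,42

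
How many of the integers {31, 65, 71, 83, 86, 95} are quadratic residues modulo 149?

3

(31/149) = +1 → QR.
(65/149) = -1 → non-residue.
(71/149) = -1 → non-residue.
(83/149) = -1 → non-residue.
(86/149) = +1 → QR.
(95/149) = +1 → QR.
Total quadratic residues among the 6: 3.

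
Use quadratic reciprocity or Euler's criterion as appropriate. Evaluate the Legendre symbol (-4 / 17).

Euler's criterion: (-4/17) ≡ 13^8 (mod 17).
13^2 ≡ 16 (mod 17)
13^4 ≡ 1 (mod 17)
13^8 ≡ 1 (mod 17)
13^8 = 13^(8) ≡ 1 (mod 17).
Result is 1, so (-4/17) = 1.

1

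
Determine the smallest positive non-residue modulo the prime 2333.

(2/2333) = −1, so 2 is the smallest positive non-residue mod 2333.

2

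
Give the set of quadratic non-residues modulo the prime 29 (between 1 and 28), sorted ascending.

Square k = 1,…,14 (k and 29−k give the same square):
1²=1, 2²=4, 3²=9, 4²=16, 5²=25, 6²≡7, 7²≡20, 8²≡6, 9²≡23, 10²≡13, 11²≡5, 12²≡28, 13²≡24, 14²≡22 (mod 29).
The residues are {1, 4, 5, 6, 7, 9, 13, 16, 20, 22, 23, 24, 25, 28}; the non-residues are the remaining 14 nonzero classes.

2 3 8 10 11 12 14 15 17 18 19 21 26 27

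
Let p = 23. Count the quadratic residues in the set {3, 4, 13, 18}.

4

(3/23) = +1 → QR.
(4/23) = +1 → QR.
(13/23) = +1 → QR.
(18/23) = +1 → QR.
Total quadratic residues among the 4: 4.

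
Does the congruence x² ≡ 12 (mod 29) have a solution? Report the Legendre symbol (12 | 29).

Pull out 2^2: since 29 ≡ 5 (mod 8), (2/29) = -1, so (2/29)^2 = +1.
Reciprocity: 3 ≡ 3 and 29 ≡ 1 (mod 4), so (3/29) = +(29/3).
Reduce top mod 3: now compute (2/3).
Pull out 2: since 3 ≡ 3 (mod 8), (2/3) = -1.
Reached (1/3) = 1. Collecting the sign flips along the way, the symbol is -1.

-1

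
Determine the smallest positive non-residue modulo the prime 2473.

5

(2/2473) = +1, so 2 is a residue.
(3/2473) = +1, so 3 is a residue.
(4/2473) = +1, so 4 is a residue.
(5/2473) = −1, so 5 is the smallest positive non-residue mod 2473.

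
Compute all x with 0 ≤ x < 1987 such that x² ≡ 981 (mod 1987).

Since 1987 ≡ 3 (mod 4), a square root of 981 is 981^((1987+1)/4) = 981^497 mod 1987.
Repeated squaring: 981^2≡653, 981^4≡1191, 981^8≡1750, 981^16≡533, 981^32≡1935, 981^64≡717, 981^128≡1443, 981^256≡1860 (mod 1987).
981^497 = 981^(256+128+64+32+16+1) ≡ 1290 (mod 1987).
Check: 1290² = 1664100 ≡ 981 (mod 1987). The two roots are 697 and 1290.

697, 1290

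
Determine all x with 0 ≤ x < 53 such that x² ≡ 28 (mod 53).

53 ≡ 1 (mod 4), so we find a root by search.
Trying successive values, 9² = 81 ≡ 28 (mod 53). The other root is 53 − 9 = 44.

9, 44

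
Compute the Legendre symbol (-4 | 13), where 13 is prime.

Euler's criterion: (-4/13) ≡ 9^6 (mod 13).
9^2 ≡ 3 (mod 13)
9^4 ≡ 9 (mod 13)
9^6 = 9^(4+2) ≡ 1 (mod 13).
Result is 1, so (-4/13) = 1.

1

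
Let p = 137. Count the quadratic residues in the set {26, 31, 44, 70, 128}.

2

(26/137) = -1 → non-residue.
(31/137) = -1 → non-residue.
(44/137) = +1 → QR.
(70/137) = -1 → non-residue.
(128/137) = +1 → QR.
Total quadratic residues among the 5: 2.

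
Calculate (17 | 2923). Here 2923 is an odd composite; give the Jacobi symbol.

1

Reciprocity: 17 ≡ 1 and 2923 ≡ 3 (mod 4), so (17/2923) = +(2923/17).
Reduce top mod 17: now compute (16/17).
Pull out 2^4: since 17 ≡ 1 (mod 8), (2/17) = +1, so (2/17)^4 = +1.
Reached (1/17) = 1. Collecting the sign flips along the way, the symbol is +1.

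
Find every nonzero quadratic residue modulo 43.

1,4,6,9,10,11,13,14,15,16,17,21,23,24,25,31,35,36,38,40,41

Square k = 1,…,21 (k and 43−k give the same square):
1²=1, 2²=4, 3²=9, 4²=16, 5²=25, 6²=36, 7²≡6, 8²≡21, 9²≡38, 10²≡14, 11²≡35, 12²≡15, 13²≡40, 14²≡24, 15²≡10, 16²≡41, 17²≡31, 18²≡23, 19²≡17, 20²≡13, 21²≡11 (mod 43).
So the quadratic residues mod 43 are {1, 4, 6, 9, 10, 11, 13, 14, 15, 16, 17, 21, 23, 24, 25, 31, 35, 36, 38, 40, 41}.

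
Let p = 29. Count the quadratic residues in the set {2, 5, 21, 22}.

2

(2/29) = -1 → non-residue.
(5/29) = +1 → QR.
(21/29) = -1 → non-residue.
(22/29) = +1 → QR.
Total quadratic residues among the 4: 2.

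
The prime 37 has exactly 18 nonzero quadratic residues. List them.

1,3,4,7,9,10,11,12,16,21,25,26,27,28,30,33,34,36

Square k = 1,…,18 (k and 37−k give the same square):
1²=1, 2²=4, 3²=9, 4²=16, 5²=25, 6²=36, 7²≡12, 8²≡27, 9²≡7, 10²≡26, 11²≡10, 12²≡33, 13²≡21, 14²≡11, 15²≡3, 16²≡34, 17²≡30, 18²≡28 (mod 37).
So the quadratic residues mod 37 are {1, 3, 4, 7, 9, 10, 11, 12, 16, 21, 25, 26, 27, 28, 30, 33, 34, 36}.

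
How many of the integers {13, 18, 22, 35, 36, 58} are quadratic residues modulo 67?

3

(13/67) = -1 → non-residue.
(18/67) = -1 → non-residue.
(22/67) = +1 → QR.
(35/67) = +1 → QR.
(36/67) = +1 → QR.
(58/67) = -1 → non-residue.
Total quadratic residues among the 6: 3.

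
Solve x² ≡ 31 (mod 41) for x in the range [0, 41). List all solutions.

20, 21

41 ≡ 1 (mod 4), so we find a root by search.
Trying successive values, 20² = 400 ≡ 31 (mod 41). The other root is 41 − 20 = 21.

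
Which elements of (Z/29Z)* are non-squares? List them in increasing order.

Square k = 1,…,14 (k and 29−k give the same square):
1²=1, 2²=4, 3²=9, 4²=16, 5²=25, 6²≡7, 7²≡20, 8²≡6, 9²≡23, 10²≡13, 11²≡5, 12²≡28, 13²≡24, 14²≡22 (mod 29).
The residues are {1, 4, 5, 6, 7, 9, 13, 16, 20, 22, 23, 24, 25, 28}; the non-residues are the remaining 14 nonzero classes.

2,3,8,10,11,12,14,15,17,18,19,21,26,27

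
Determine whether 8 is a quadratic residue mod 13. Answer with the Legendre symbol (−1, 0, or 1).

Euler's criterion: (8/13) ≡ 8^6 (mod 13).
8^2 ≡ 12 (mod 13)
8^4 ≡ 1 (mod 13)
8^6 = 8^(4+2) ≡ 12 (mod 13).
Result is 12 ≡ −1, so (8/13) = −1.

-1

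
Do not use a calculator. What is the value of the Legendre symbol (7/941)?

Reciprocity: 7 ≡ 3 and 941 ≡ 1 (mod 4), so (7/941) = +(941/7).
Reduce top mod 7: now compute (3/7).
Reciprocity: 3 ≡ 3 and 7 ≡ 3 (mod 4), so (3/7) = −(7/3).
Reduce top mod 3: now compute (1/3).
Reached (1/3) = 1. Collecting the sign flips along the way, the symbol is -1.

-1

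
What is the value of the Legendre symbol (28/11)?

-1

First reduce: 28 ≡ 6 (mod 11).
Pull out 2: since 11 ≡ 3 (mod 8), (2/11) = -1.
Reciprocity: 3 ≡ 3 and 11 ≡ 3 (mod 4), so (3/11) = −(11/3).
Reduce top mod 3: now compute (2/3).
Pull out 2: since 3 ≡ 3 (mod 8), (2/3) = -1.
Reached (1/3) = 1. Collecting the sign flips along the way, the symbol is -1.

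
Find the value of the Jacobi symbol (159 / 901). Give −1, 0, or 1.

0

Reciprocity: 159 ≡ 3 and 901 ≡ 1 (mod 4), so (159/901) = +(901/159).
Reduce top mod 159: now compute (106/159).
Pull out 2: since 159 ≡ 7 (mod 8), (2/159) = +1.
Reciprocity: 53 ≡ 1 and 159 ≡ 3 (mod 4), so (53/159) = +(159/53).
Reduce top mod 53: now compute (0/53).
Top reduces to 0: gcd > 1, so the symbol is 0.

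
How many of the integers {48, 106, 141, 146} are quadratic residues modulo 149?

(48/149) = -1 → non-residue.
(106/149) = -1 → non-residue.
(141/149) = -1 → non-residue.
(146/149) = -1 → non-residue.
Total quadratic residues among the 4: 0.

0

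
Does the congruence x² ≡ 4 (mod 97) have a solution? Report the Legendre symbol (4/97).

1

Pull out 2^2: since 97 ≡ 1 (mod 8), (2/97) = +1, so (2/97)^2 = +1.
Reached (1/97) = 1. Collecting the sign flips along the way, the symbol is +1.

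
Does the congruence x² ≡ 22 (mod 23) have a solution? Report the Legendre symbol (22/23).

Pull out 2: since 23 ≡ 7 (mod 8), (2/23) = +1.
Reciprocity: 11 ≡ 3 and 23 ≡ 3 (mod 4), so (11/23) = −(23/11).
Reduce top mod 11: now compute (1/11).
Reached (1/11) = 1. Collecting the sign flips along the way, the symbol is -1.

-1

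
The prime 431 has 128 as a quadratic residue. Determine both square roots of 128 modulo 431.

211, 220

Since 431 ≡ 3 (mod 4), a square root of 128 is 128^((431+1)/4) = 128^108 mod 431.
Repeated squaring: 128^2≡6, 128^4≡36, 128^8≡3, 128^16≡9, 128^32≡81, 128^64≡96 (mod 431).
128^108 = 128^(64+32+8+4) ≡ 220 (mod 431).
Check: 220² = 48400 ≡ 128 (mod 431). The two roots are 211 and 220.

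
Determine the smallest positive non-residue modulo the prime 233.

3

(2/233) = +1, so 2 is a residue.
(3/233) = −1, so 3 is the smallest positive non-residue mod 233.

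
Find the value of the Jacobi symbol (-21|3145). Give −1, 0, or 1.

First reduce: -21 ≡ 3124 (mod 3145).
Pull out 2^2: since 3145 ≡ 1 (mod 8), (2/3145) = +1, so (2/3145)^2 = +1.
Reciprocity: 781 ≡ 1 and 3145 ≡ 1 (mod 4), so (781/3145) = +(3145/781).
Reduce top mod 781: now compute (21/781).
Reciprocity: 21 ≡ 1 and 781 ≡ 1 (mod 4), so (21/781) = +(781/21).
Reduce top mod 21: now compute (4/21).
Pull out 2^2: since 21 ≡ 5 (mod 8), (2/21) = -1, so (2/21)^2 = +1.
Reached (1/21) = 1. Collecting the sign flips along the way, the symbol is +1.

1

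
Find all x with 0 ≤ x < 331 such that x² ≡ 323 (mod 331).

150, 181

Since 331 ≡ 3 (mod 4), a square root of 323 is 323^((331+1)/4) = 323^83 mod 331.
Repeated squaring: 323^2≡64, 323^4≡124, 323^8≡150, 323^16≡323, 323^32≡64, 323^64≡124 (mod 331).
323^83 = 323^(64+16+2+1) ≡ 150 (mod 331).
Check: 150² = 22500 ≡ 323 (mod 331). The two roots are 150 and 181.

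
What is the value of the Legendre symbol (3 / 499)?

Euler's criterion: (3/499) ≡ 3^249 (mod 499).
3^2 ≡ 9 (mod 499)
3^4 ≡ 81 (mod 499)
3^8 ≡ 74 (mod 499)
3^16 ≡ 486 (mod 499)
3^32 ≡ 169 (mod 499)
3^64 ≡ 118 (mod 499)
3^128 ≡ 451 (mod 499)
3^249 = 3^(128+64+32+16+8+1) ≡ 498 (mod 499).
Result is 498 ≡ −1, so (3/499) = −1.

-1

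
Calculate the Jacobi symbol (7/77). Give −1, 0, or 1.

Reciprocity: 7 ≡ 3 and 77 ≡ 1 (mod 4), so (7/77) = +(77/7).
Reduce top mod 7: now compute (0/7).
Top reduces to 0: gcd > 1, so the symbol is 0.

0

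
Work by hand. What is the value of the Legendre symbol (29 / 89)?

-1

Euler's criterion: (29/89) ≡ 29^44 (mod 89).
29^2 ≡ 40 (mod 89)
29^4 ≡ 87 (mod 89)
29^8 ≡ 4 (mod 89)
29^16 ≡ 16 (mod 89)
29^32 ≡ 78 (mod 89)
29^44 = 29^(32+8+4) ≡ 88 (mod 89).
Result is 88 ≡ −1, so (29/89) = −1.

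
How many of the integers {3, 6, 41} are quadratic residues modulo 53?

1

(3/53) = -1 → non-residue.
(6/53) = +1 → QR.
(41/53) = -1 → non-residue.
Total quadratic residues among the 3: 1.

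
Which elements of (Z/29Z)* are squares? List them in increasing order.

1, 4, 5, 6, 7, 9, 13, 16, 20, 22, 23, 24, 25, 28

Square k = 1,…,14 (k and 29−k give the same square):
1²=1, 2²=4, 3²=9, 4²=16, 5²=25, 6²≡7, 7²≡20, 8²≡6, 9²≡23, 10²≡13, 11²≡5, 12²≡28, 13²≡24, 14²≡22 (mod 29).
So the quadratic residues mod 29 are {1, 4, 5, 6, 7, 9, 13, 16, 20, 22, 23, 24, 25, 28}.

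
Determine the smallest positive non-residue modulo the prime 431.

7

(2/431) = +1, so 2 is a residue.
(3/431) = +1, so 3 is a residue.
(4/431) = +1, so 4 is a residue.
(5/431) = +1, so 5 is a residue.
(6/431) = +1, so 6 is a residue.
(7/431) = −1, so 7 is the smallest positive non-residue mod 431.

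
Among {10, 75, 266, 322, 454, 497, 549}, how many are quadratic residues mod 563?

(10/563) = +1 → QR.
(75/563) = +1 → QR.
(266/563) = -1 → non-residue.
(322/563) = -1 → non-residue.
(454/563) = +1 → QR.
(497/563) = +1 → QR.
(549/563) = +1 → QR.
Total quadratic residues among the 7: 5.

5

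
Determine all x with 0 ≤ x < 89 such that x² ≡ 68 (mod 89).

35, 54

89 ≡ 1 (mod 4), so we find a root by search.
Trying successive values, 35² = 1225 ≡ 68 (mod 89). The other root is 89 − 35 = 54.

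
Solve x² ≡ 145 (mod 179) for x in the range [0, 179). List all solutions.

18, 161

Since 179 ≡ 3 (mod 4), a square root of 145 is 145^((179+1)/4) = 145^45 mod 179.
Repeated squaring: 145^2≡82, 145^4≡101, 145^8≡177, 145^16≡4, 145^32≡16 (mod 179).
145^45 = 145^(32+8+4+1) ≡ 161 (mod 179).
Check: 161² = 25921 ≡ 145 (mod 179). The two roots are 18 and 161.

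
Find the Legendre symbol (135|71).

First reduce: 135 ≡ 64 (mod 71).
Pull out 2^6: since 71 ≡ 7 (mod 8), (2/71) = +1, so (2/71)^6 = +1.
Reached (1/71) = 1. Collecting the sign flips along the way, the symbol is +1.

1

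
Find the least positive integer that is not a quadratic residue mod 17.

3

(2/17) = +1, so 2 is a residue.
(3/17) = −1, so 3 is the smallest positive non-residue mod 17.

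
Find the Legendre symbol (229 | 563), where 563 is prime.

Euler's criterion: (229/563) ≡ 229^281 (mod 563).
229^2 ≡ 82 (mod 563)
229^4 ≡ 531 (mod 563)
229^8 ≡ 461 (mod 563)
229^16 ≡ 270 (mod 563)
229^32 ≡ 273 (mod 563)
229^64 ≡ 213 (mod 563)
229^128 ≡ 329 (mod 563)
229^256 ≡ 145 (mod 563)
229^281 = 229^(256+16+8+1) ≡ 562 (mod 563).
Result is 562 ≡ −1, so (229/563) = −1.

-1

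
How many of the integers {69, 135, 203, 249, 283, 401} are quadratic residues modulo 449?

(69/449) = -1 → non-residue.
(135/449) = -1 → non-residue.
(203/449) = -1 → non-residue.
(249/449) = +1 → QR.
(283/449) = -1 → non-residue.
(401/449) = -1 → non-residue.
Total quadratic residues among the 6: 1.

1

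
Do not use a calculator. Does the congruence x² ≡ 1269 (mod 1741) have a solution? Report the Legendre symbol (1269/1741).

Reciprocity: 1269 ≡ 1 and 1741 ≡ 1 (mod 4), so (1269/1741) = +(1741/1269).
Reduce top mod 1269: now compute (472/1269).
Pull out 2^3: since 1269 ≡ 5 (mod 8), (2/1269) = -1, so (2/1269)^3 = -1.
Reciprocity: 59 ≡ 3 and 1269 ≡ 1 (mod 4), so (59/1269) = +(1269/59).
Reduce top mod 59: now compute (30/59).
Pull out 2: since 59 ≡ 3 (mod 8), (2/59) = -1.
Reciprocity: 15 ≡ 3 and 59 ≡ 3 (mod 4), so (15/59) = −(59/15).
Reduce top mod 15: now compute (14/15).
Pull out 2: since 15 ≡ 7 (mod 8), (2/15) = +1.
Reciprocity: 7 ≡ 3 and 15 ≡ 3 (mod 4), so (7/15) = −(15/7).
Reduce top mod 7: now compute (1/7).
Reached (1/7) = 1. Collecting the sign flips along the way, the symbol is +1.

1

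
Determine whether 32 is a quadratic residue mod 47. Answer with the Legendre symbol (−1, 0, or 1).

Euler's criterion: (32/47) ≡ 32^23 (mod 47).
32^2 ≡ 37 (mod 47)
32^4 ≡ 6 (mod 47)
32^8 ≡ 36 (mod 47)
32^16 ≡ 27 (mod 47)
32^23 = 32^(16+4+2+1) ≡ 1 (mod 47).
Result is 1, so (32/47) = 1.

1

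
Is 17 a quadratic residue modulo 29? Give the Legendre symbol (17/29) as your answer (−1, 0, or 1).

-1

Euler's criterion: (17/29) ≡ 17^14 (mod 29).
17^2 ≡ 28 (mod 29)
17^4 ≡ 1 (mod 29)
17^8 ≡ 1 (mod 29)
17^14 = 17^(8+4+2) ≡ 28 (mod 29).
Result is 28 ≡ −1, so (17/29) = −1.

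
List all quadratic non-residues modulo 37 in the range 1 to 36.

Square k = 1,…,18 (k and 37−k give the same square):
1²=1, 2²=4, 3²=9, 4²=16, 5²=25, 6²=36, 7²≡12, 8²≡27, 9²≡7, 10²≡26, 11²≡10, 12²≡33, 13²≡21, 14²≡11, 15²≡3, 16²≡34, 17²≡30, 18²≡28 (mod 37).
The residues are {1, 3, 4, 7, 9, 10, 11, 12, 16, 21, 25, 26, 27, 28, 30, 33, 34, 36}; the non-residues are the remaining 18 nonzero classes.

2 5 6 8 13 14 15 17 18 19 20 22 23 24 29 31 32 35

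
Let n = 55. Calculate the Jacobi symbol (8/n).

1

Pull out 2^3: since 55 ≡ 7 (mod 8), (2/55) = +1, so (2/55)^3 = +1.
Reached (1/55) = 1. Collecting the sign flips along the way, the symbol is +1.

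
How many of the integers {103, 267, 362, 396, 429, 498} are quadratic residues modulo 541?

(103/541) = +1 → QR.
(267/541) = -1 → non-residue.
(362/541) = +1 → QR.
(396/541) = -1 → non-residue.
(429/541) = +1 → QR.
(498/541) = +1 → QR.
Total quadratic residues among the 6: 4.

4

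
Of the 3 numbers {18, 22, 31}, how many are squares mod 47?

(18/47) = +1 → QR.
(22/47) = -1 → non-residue.
(31/47) = -1 → non-residue.
Total quadratic residues among the 3: 1.

1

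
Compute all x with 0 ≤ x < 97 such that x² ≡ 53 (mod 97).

21, 76

97 ≡ 1 (mod 4), so we find a root by search.
Trying successive values, 21² = 441 ≡ 53 (mod 97). The other root is 97 − 21 = 76.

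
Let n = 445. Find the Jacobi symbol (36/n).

1

Pull out 2^2: since 445 ≡ 5 (mod 8), (2/445) = -1, so (2/445)^2 = +1.
Reciprocity: 9 ≡ 1 and 445 ≡ 1 (mod 4), so (9/445) = +(445/9).
Reduce top mod 9: now compute (4/9).
Pull out 2^2: since 9 ≡ 1 (mod 8), (2/9) = +1, so (2/9)^2 = +1.
Reached (1/9) = 1. Collecting the sign flips along the way, the symbol is +1.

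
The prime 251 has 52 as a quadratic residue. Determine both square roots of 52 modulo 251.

Since 251 ≡ 3 (mod 4), a square root of 52 is 52^((251+1)/4) = 52^63 mod 251.
Repeated squaring: 52^2≡194, 52^4≡237, 52^8≡196, 52^16≡13, 52^32≡169 (mod 251).
52^63 = 52^(32+16+8+4+2+1) ≡ 110 (mod 251).
Check: 110² = 12100 ≡ 52 (mod 251). The two roots are 110 and 141.

110, 141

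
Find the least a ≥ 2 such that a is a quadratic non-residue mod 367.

(2/367) = +1, so 2 is a residue.
(3/367) = −1, so 3 is the smallest positive non-residue mod 367.

3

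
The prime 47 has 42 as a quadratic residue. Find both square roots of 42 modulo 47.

Since 47 ≡ 3 (mod 4), a square root of 42 is 42^((47+1)/4) = 42^12 mod 47.
Repeated squaring: 42^2≡25, 42^4≡14, 42^8≡8 (mod 47).
42^12 = 42^(8+4) ≡ 18 (mod 47).
Check: 18² = 324 ≡ 42 (mod 47). The two roots are 18 and 29.

18, 29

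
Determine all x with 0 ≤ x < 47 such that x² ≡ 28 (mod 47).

13, 34

Since 47 ≡ 3 (mod 4), a square root of 28 is 28^((47+1)/4) = 28^12 mod 47.
Repeated squaring: 28^2≡32, 28^4≡37, 28^8≡6 (mod 47).
28^12 = 28^(8+4) ≡ 34 (mod 47).
Check: 34² = 1156 ≡ 28 (mod 47). The two roots are 13 and 34.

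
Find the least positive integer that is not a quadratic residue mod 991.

(2/991) = +1, so 2 is a residue.
(3/991) = −1, so 3 is the smallest positive non-residue mod 991.

3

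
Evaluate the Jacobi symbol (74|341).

1

Pull out 2: since 341 ≡ 5 (mod 8), (2/341) = -1.
Reciprocity: 37 ≡ 1 and 341 ≡ 1 (mod 4), so (37/341) = +(341/37).
Reduce top mod 37: now compute (8/37).
Pull out 2^3: since 37 ≡ 5 (mod 8), (2/37) = -1, so (2/37)^3 = -1.
Reached (1/37) = 1. Collecting the sign flips along the way, the symbol is +1.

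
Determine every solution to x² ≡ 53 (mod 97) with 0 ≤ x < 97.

97 ≡ 1 (mod 4), so we find a root by search.
Trying successive values, 21² = 441 ≡ 53 (mod 97). The other root is 97 − 21 = 76.

21, 76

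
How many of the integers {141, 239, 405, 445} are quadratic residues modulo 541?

(141/541) = +1 → QR.
(239/541) = -1 → non-residue.
(405/541) = +1 → QR.
(445/541) = -1 → non-residue.
Total quadratic residues among the 4: 2.

2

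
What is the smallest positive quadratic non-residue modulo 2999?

(2/2999) = +1, so 2 is a residue.
(3/2999) = +1, so 3 is a residue.
(4/2999) = +1, so 4 is a residue.
(5/2999) = +1, so 5 is a residue.
(6/2999) = +1, so 6 is a residue.
(7/2999) = +1, so 7 is a residue.
(8/2999) = +1, so 8 is a residue.
(9/2999) = +1, so 9 is a residue.
(10/2999) = +1, so 10 is a residue.
(11/2999) = +1, so 11 is a residue.
(12/2999) = +1, so 12 is a residue.
(13/2999) = +1, so 13 is a residue.
(14/2999) = +1, so 14 is a residue.
(15/2999) = +1, so 15 is a residue.
(16/2999) = +1, so 16 is a residue.
(17/2999) = −1, so 17 is the smallest positive non-residue mod 2999.

17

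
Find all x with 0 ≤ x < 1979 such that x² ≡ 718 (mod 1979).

Since 1979 ≡ 3 (mod 4), a square root of 718 is 718^((1979+1)/4) = 718^495 mod 1979.
Repeated squaring: 718^2≡984, 718^4≡525, 718^8≡544, 718^16≡1065, 718^32≡258, 718^64≡1257, 718^128≡807, 718^256≡158 (mod 1979).
718^495 = 718^(256+128+64+32+8+4+2+1) ≡ 328 (mod 1979).
Check: 328² = 107584 ≡ 718 (mod 1979). The two roots are 328 and 1651.

328, 1651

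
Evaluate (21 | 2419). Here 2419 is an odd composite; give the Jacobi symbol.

1

Reciprocity: 21 ≡ 1 and 2419 ≡ 3 (mod 4), so (21/2419) = +(2419/21).
Reduce top mod 21: now compute (4/21).
Pull out 2^2: since 21 ≡ 5 (mod 8), (2/21) = -1, so (2/21)^2 = +1.
Reached (1/21) = 1. Collecting the sign flips along the way, the symbol is +1.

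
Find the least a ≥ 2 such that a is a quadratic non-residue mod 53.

2

(2/53) = −1, so 2 is the smallest positive non-residue mod 53.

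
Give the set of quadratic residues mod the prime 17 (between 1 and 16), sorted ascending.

1,2,4,8,9,13,15,16

Square k = 1,…,8 (k and 17−k give the same square):
1²=1, 2²=4, 3²=9, 4²=16, 5²≡8, 6²≡2, 7²≡15, 8²≡13 (mod 17).
So the quadratic residues mod 17 are {1, 2, 4, 8, 9, 13, 15, 16}.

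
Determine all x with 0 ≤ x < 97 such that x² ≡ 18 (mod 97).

42, 55

97 ≡ 1 (mod 4), so we find a root by search.
Trying successive values, 42² = 1764 ≡ 18 (mod 97). The other root is 97 − 42 = 55.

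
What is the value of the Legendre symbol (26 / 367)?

1

Pull out 2: since 367 ≡ 7 (mod 8), (2/367) = +1.
Reciprocity: 13 ≡ 1 and 367 ≡ 3 (mod 4), so (13/367) = +(367/13).
Reduce top mod 13: now compute (3/13).
Reciprocity: 3 ≡ 3 and 13 ≡ 1 (mod 4), so (3/13) = +(13/3).
Reduce top mod 3: now compute (1/3).
Reached (1/3) = 1. Collecting the sign flips along the way, the symbol is +1.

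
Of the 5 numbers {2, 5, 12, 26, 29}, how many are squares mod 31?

(2/31) = +1 → QR.
(5/31) = +1 → QR.
(12/31) = -1 → non-residue.
(26/31) = -1 → non-residue.
(29/31) = -1 → non-residue.
Total quadratic residues among the 5: 2.

2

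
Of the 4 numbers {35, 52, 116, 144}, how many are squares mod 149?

3

(35/149) = +1 → QR.
(52/149) = -1 → non-residue.
(116/149) = +1 → QR.
(144/149) = +1 → QR.
Total quadratic residues among the 4: 3.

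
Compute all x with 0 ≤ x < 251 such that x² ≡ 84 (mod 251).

Since 251 ≡ 3 (mod 4), a square root of 84 is 84^((251+1)/4) = 84^63 mod 251.
Repeated squaring: 84^2≡28, 84^4≡31, 84^8≡208, 84^16≡92, 84^32≡181 (mod 251).
84^63 = 84^(32+16+8+4+2+1) ≡ 142 (mod 251).
Check: 142² = 20164 ≡ 84 (mod 251). The two roots are 109 and 142.

109, 142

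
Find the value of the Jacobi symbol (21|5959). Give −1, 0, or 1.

1

Reciprocity: 21 ≡ 1 and 5959 ≡ 3 (mod 4), so (21/5959) = +(5959/21).
Reduce top mod 21: now compute (16/21).
Pull out 2^4: since 21 ≡ 5 (mod 8), (2/21) = -1, so (2/21)^4 = +1.
Reached (1/21) = 1. Collecting the sign flips along the way, the symbol is +1.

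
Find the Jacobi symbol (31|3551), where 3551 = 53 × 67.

Reciprocity: 31 ≡ 3 and 3551 ≡ 3 (mod 4), so (31/3551) = −(3551/31).
Reduce top mod 31: now compute (17/31).
Reciprocity: 17 ≡ 1 and 31 ≡ 3 (mod 4), so (17/31) = +(31/17).
Reduce top mod 17: now compute (14/17).
Pull out 2: since 17 ≡ 1 (mod 8), (2/17) = +1.
Reciprocity: 7 ≡ 3 and 17 ≡ 1 (mod 4), so (7/17) = +(17/7).
Reduce top mod 7: now compute (3/7).
Reciprocity: 3 ≡ 3 and 7 ≡ 3 (mod 4), so (3/7) = −(7/3).
Reduce top mod 3: now compute (1/3).
Reached (1/3) = 1. Collecting the sign flips along the way, the symbol is +1.

1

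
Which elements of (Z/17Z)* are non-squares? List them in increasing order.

3 5 6 7 10 11 12 14

Square k = 1,…,8 (k and 17−k give the same square):
1²=1, 2²=4, 3²=9, 4²=16, 5²≡8, 6²≡2, 7²≡15, 8²≡13 (mod 17).
The residues are {1, 2, 4, 8, 9, 13, 15, 16}; the non-residues are the remaining 8 nonzero classes.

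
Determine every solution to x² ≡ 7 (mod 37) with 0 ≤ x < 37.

9, 28

37 ≡ 1 (mod 4), so we find a root by search.
Trying successive values, 9² = 81 ≡ 7 (mod 37). The other root is 37 − 9 = 28.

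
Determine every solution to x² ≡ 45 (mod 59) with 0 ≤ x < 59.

Since 59 ≡ 3 (mod 4), a square root of 45 is 45^((59+1)/4) = 45^15 mod 59.
Repeated squaring: 45^2≡19, 45^4≡7, 45^8≡49 (mod 59).
45^15 = 45^(8+4+2+1) ≡ 35 (mod 59).
Check: 35² = 1225 ≡ 45 (mod 59). The two roots are 24 and 35.

24, 35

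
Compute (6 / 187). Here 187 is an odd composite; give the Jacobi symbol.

1

Pull out 2: since 187 ≡ 3 (mod 8), (2/187) = -1.
Reciprocity: 3 ≡ 3 and 187 ≡ 3 (mod 4), so (3/187) = −(187/3).
Reduce top mod 3: now compute (1/3).
Reached (1/3) = 1. Collecting the sign flips along the way, the symbol is +1.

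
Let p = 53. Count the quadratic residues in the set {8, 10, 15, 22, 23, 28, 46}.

4

(8/53) = -1 → non-residue.
(10/53) = +1 → QR.
(15/53) = +1 → QR.
(22/53) = -1 → non-residue.
(23/53) = -1 → non-residue.
(28/53) = +1 → QR.
(46/53) = +1 → QR.
Total quadratic residues among the 7: 4.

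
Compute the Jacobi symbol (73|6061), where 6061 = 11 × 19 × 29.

1

Reciprocity: 73 ≡ 1 and 6061 ≡ 1 (mod 4), so (73/6061) = +(6061/73).
Reduce top mod 73: now compute (2/73).
Pull out 2: since 73 ≡ 1 (mod 8), (2/73) = +1.
Reached (1/73) = 1. Collecting the sign flips along the way, the symbol is +1.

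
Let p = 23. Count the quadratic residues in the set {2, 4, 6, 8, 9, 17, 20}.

(2/23) = +1 → QR.
(4/23) = +1 → QR.
(6/23) = +1 → QR.
(8/23) = +1 → QR.
(9/23) = +1 → QR.
(17/23) = -1 → non-residue.
(20/23) = -1 → non-residue.
Total quadratic residues among the 7: 5.

5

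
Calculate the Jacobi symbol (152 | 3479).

1

Pull out 2^3: since 3479 ≡ 7 (mod 8), (2/3479) = +1, so (2/3479)^3 = +1.
Reciprocity: 19 ≡ 3 and 3479 ≡ 3 (mod 4), so (19/3479) = −(3479/19).
Reduce top mod 19: now compute (2/19).
Pull out 2: since 19 ≡ 3 (mod 8), (2/19) = -1.
Reached (1/19) = 1. Collecting the sign flips along the way, the symbol is +1.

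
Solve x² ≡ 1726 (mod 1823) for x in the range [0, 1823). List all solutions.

Since 1823 ≡ 3 (mod 4), a square root of 1726 is 1726^((1823+1)/4) = 1726^456 mod 1823.
Repeated squaring: 1726^2≡294, 1726^4≡755, 1726^8≡1249, 1726^16≡1336, 1726^32≡179, 1726^64≡1050, 1726^128≡1408, 1726^256≡863 (mod 1823).
1726^456 = 1726^(256+128+64+8) ≡ 1163 (mod 1823).
Check: 1163² = 1352569 ≡ 1726 (mod 1823). The two roots are 660 and 1163.

660, 1163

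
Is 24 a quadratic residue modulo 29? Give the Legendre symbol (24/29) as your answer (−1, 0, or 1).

Pull out 2^3: since 29 ≡ 5 (mod 8), (2/29) = -1, so (2/29)^3 = -1.
Reciprocity: 3 ≡ 3 and 29 ≡ 1 (mod 4), so (3/29) = +(29/3).
Reduce top mod 3: now compute (2/3).
Pull out 2: since 3 ≡ 3 (mod 8), (2/3) = -1.
Reached (1/3) = 1. Collecting the sign flips along the way, the symbol is +1.

1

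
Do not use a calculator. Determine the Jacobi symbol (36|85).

Pull out 2^2: since 85 ≡ 5 (mod 8), (2/85) = -1, so (2/85)^2 = +1.
Reciprocity: 9 ≡ 1 and 85 ≡ 1 (mod 4), so (9/85) = +(85/9).
Reduce top mod 9: now compute (4/9).
Pull out 2^2: since 9 ≡ 1 (mod 8), (2/9) = +1, so (2/9)^2 = +1.
Reached (1/9) = 1. Collecting the sign flips along the way, the symbol is +1.

1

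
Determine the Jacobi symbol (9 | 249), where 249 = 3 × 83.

Reciprocity: 9 ≡ 1 and 249 ≡ 1 (mod 4), so (9/249) = +(249/9).
Reduce top mod 9: now compute (6/9).
Pull out 2: since 9 ≡ 1 (mod 8), (2/9) = +1.
Reciprocity: 3 ≡ 3 and 9 ≡ 1 (mod 4), so (3/9) = +(9/3).
Reduce top mod 3: now compute (0/3).
Top reduces to 0: gcd > 1, so the symbol is 0.

0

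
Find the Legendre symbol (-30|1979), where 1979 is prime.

1

First reduce: -30 ≡ 1949 (mod 1979).
Reciprocity: 1949 ≡ 1 and 1979 ≡ 3 (mod 4), so (1949/1979) = +(1979/1949).
Reduce top mod 1949: now compute (30/1949).
Pull out 2: since 1949 ≡ 5 (mod 8), (2/1949) = -1.
Reciprocity: 15 ≡ 3 and 1949 ≡ 1 (mod 4), so (15/1949) = +(1949/15).
Reduce top mod 15: now compute (14/15).
Pull out 2: since 15 ≡ 7 (mod 8), (2/15) = +1.
Reciprocity: 7 ≡ 3 and 15 ≡ 3 (mod 4), so (7/15) = −(15/7).
Reduce top mod 7: now compute (1/7).
Reached (1/7) = 1. Collecting the sign flips along the way, the symbol is +1.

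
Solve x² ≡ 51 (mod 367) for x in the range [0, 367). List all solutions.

61, 306

Since 367 ≡ 3 (mod 4), a square root of 51 is 51^((367+1)/4) = 51^92 mod 367.
Repeated squaring: 51^2≡32, 51^4≡290, 51^8≡57, 51^16≡313, 51^32≡347, 51^64≡33 (mod 367).
51^92 = 51^(64+16+8+4) ≡ 61 (mod 367).
Check: 61² = 3721 ≡ 51 (mod 367). The two roots are 61 and 306.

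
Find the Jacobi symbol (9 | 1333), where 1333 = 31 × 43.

1

Reciprocity: 9 ≡ 1 and 1333 ≡ 1 (mod 4), so (9/1333) = +(1333/9).
Reduce top mod 9: now compute (1/9).
Reached (1/9) = 1. Collecting the sign flips along the way, the symbol is +1.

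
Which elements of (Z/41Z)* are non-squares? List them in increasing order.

3, 6, 7, 11, 12, 13, 14, 15, 17, 19, 22, 24, 26, 27, 28, 29, 30, 34, 35, 38

Square k = 1,…,20 (k and 41−k give the same square):
1²=1, 2²=4, 3²=9, 4²=16, 5²=25, 6²=36, 7²≡8, 8²≡23, 9²≡40, 10²≡18, 11²≡39, 12²≡21, 13²≡5, 14²≡32, 15²≡20, 16²≡10, 17²≡2, 18²≡37, 19²≡33, 20²≡31 (mod 41).
The residues are {1, 2, 4, 5, 8, 9, 10, 16, 18, 20, 21, 23, 25, 31, 32, 33, 36, 37, 39, 40}; the non-residues are the remaining 20 nonzero classes.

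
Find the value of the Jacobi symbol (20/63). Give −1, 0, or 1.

Pull out 2^2: since 63 ≡ 7 (mod 8), (2/63) = +1, so (2/63)^2 = +1.
Reciprocity: 5 ≡ 1 and 63 ≡ 3 (mod 4), so (5/63) = +(63/5).
Reduce top mod 5: now compute (3/5).
Reciprocity: 3 ≡ 3 and 5 ≡ 1 (mod 4), so (3/5) = +(5/3).
Reduce top mod 3: now compute (2/3).
Pull out 2: since 3 ≡ 3 (mod 8), (2/3) = -1.
Reached (1/3) = 1. Collecting the sign flips along the way, the symbol is -1.

-1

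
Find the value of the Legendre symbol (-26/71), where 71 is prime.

1

Euler's criterion: (-26/71) ≡ 45^35 (mod 71).
45^2 ≡ 37 (mod 71)
45^4 ≡ 20 (mod 71)
45^8 ≡ 45 (mod 71)
45^16 ≡ 37 (mod 71)
45^32 ≡ 20 (mod 71)
45^35 = 45^(32+2+1) ≡ 1 (mod 71).
Result is 1, so (-26/71) = 1.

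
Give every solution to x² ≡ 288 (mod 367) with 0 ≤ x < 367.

Since 367 ≡ 3 (mod 4), a square root of 288 is 288^((367+1)/4) = 288^92 mod 367.
Repeated squaring: 288^2≡2, 288^4≡4, 288^8≡16, 288^16≡256, 288^32≡210, 288^64≡60 (mod 367).
288^92 = 288^(64+16+8+4) ≡ 214 (mod 367).
Check: 214² = 45796 ≡ 288 (mod 367). The two roots are 153 and 214.

153, 214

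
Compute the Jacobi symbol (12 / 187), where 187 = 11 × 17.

-1

Pull out 2^2: since 187 ≡ 3 (mod 8), (2/187) = -1, so (2/187)^2 = +1.
Reciprocity: 3 ≡ 3 and 187 ≡ 3 (mod 4), so (3/187) = −(187/3).
Reduce top mod 3: now compute (1/3).
Reached (1/3) = 1. Collecting the sign flips along the way, the symbol is -1.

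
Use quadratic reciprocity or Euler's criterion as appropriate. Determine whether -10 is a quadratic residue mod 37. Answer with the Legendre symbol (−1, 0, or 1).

Euler's criterion: (-10/37) ≡ 27^18 (mod 37).
27^2 ≡ 26 (mod 37)
27^4 ≡ 10 (mod 37)
27^8 ≡ 26 (mod 37)
27^16 ≡ 10 (mod 37)
27^18 = 27^(16+2) ≡ 1 (mod 37).
Result is 1, so (-10/37) = 1.

1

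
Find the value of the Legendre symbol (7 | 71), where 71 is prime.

-1

Reciprocity: 7 ≡ 3 and 71 ≡ 3 (mod 4), so (7/71) = −(71/7).
Reduce top mod 7: now compute (1/7).
Reached (1/7) = 1. Collecting the sign flips along the way, the symbol is -1.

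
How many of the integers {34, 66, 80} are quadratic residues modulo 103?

2

(34/103) = +1 → QR.
(66/103) = +1 → QR.
(80/103) = -1 → non-residue.
Total quadratic residues among the 3: 2.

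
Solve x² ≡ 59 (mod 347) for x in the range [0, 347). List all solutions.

104, 243

Since 347 ≡ 3 (mod 4), a square root of 59 is 59^((347+1)/4) = 59^87 mod 347.
Repeated squaring: 59^2≡11, 59^4≡121, 59^8≡67, 59^16≡325, 59^32≡137, 59^64≡31 (mod 347).
59^87 = 59^(64+16+4+2+1) ≡ 243 (mod 347).
Check: 243² = 59049 ≡ 59 (mod 347). The two roots are 104 and 243.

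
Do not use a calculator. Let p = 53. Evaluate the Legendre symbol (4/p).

Euler's criterion: (4/53) ≡ 4^26 (mod 53).
4^2 ≡ 16 (mod 53)
4^4 ≡ 44 (mod 53)
4^8 ≡ 28 (mod 53)
4^16 ≡ 42 (mod 53)
4^26 = 4^(16+8+2) ≡ 1 (mod 53).
Result is 1, so (4/53) = 1.

1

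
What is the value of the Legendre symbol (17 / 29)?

-1

Euler's criterion: (17/29) ≡ 17^14 (mod 29).
17^2 ≡ 28 (mod 29)
17^4 ≡ 1 (mod 29)
17^8 ≡ 1 (mod 29)
17^14 = 17^(8+4+2) ≡ 28 (mod 29).
Result is 28 ≡ −1, so (17/29) = −1.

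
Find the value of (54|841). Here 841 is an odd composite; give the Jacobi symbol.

Pull out 2: since 841 ≡ 1 (mod 8), (2/841) = +1.
Reciprocity: 27 ≡ 3 and 841 ≡ 1 (mod 4), so (27/841) = +(841/27).
Reduce top mod 27: now compute (4/27).
Pull out 2^2: since 27 ≡ 3 (mod 8), (2/27) = -1, so (2/27)^2 = +1.
Reached (1/27) = 1. Collecting the sign flips along the way, the symbol is +1.

1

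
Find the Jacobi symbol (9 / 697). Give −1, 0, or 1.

Reciprocity: 9 ≡ 1 and 697 ≡ 1 (mod 4), so (9/697) = +(697/9).
Reduce top mod 9: now compute (4/9).
Pull out 2^2: since 9 ≡ 1 (mod 8), (2/9) = +1, so (2/9)^2 = +1.
Reached (1/9) = 1. Collecting the sign flips along the way, the symbol is +1.

1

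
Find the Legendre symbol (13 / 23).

1

Reciprocity: 13 ≡ 1 and 23 ≡ 3 (mod 4), so (13/23) = +(23/13).
Reduce top mod 13: now compute (10/13).
Pull out 2: since 13 ≡ 5 (mod 8), (2/13) = -1.
Reciprocity: 5 ≡ 1 and 13 ≡ 1 (mod 4), so (5/13) = +(13/5).
Reduce top mod 5: now compute (3/5).
Reciprocity: 3 ≡ 3 and 5 ≡ 1 (mod 4), so (3/5) = +(5/3).
Reduce top mod 3: now compute (2/3).
Pull out 2: since 3 ≡ 3 (mod 8), (2/3) = -1.
Reached (1/3) = 1. Collecting the sign flips along the way, the symbol is +1.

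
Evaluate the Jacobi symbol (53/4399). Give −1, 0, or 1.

0

Reciprocity: 53 ≡ 1 and 4399 ≡ 3 (mod 4), so (53/4399) = +(4399/53).
Reduce top mod 53: now compute (0/53).
Top reduces to 0: gcd > 1, so the symbol is 0.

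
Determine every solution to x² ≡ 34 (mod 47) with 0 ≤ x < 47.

Since 47 ≡ 3 (mod 4), a square root of 34 is 34^((47+1)/4) = 34^12 mod 47.
Repeated squaring: 34^2≡28, 34^4≡32, 34^8≡37 (mod 47).
34^12 = 34^(8+4) ≡ 9 (mod 47).
Check: 9² = 81 ≡ 34 (mod 47). The two roots are 9 and 38.

9, 38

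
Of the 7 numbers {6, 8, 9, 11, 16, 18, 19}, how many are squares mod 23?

5

(6/23) = +1 → QR.
(8/23) = +1 → QR.
(9/23) = +1 → QR.
(11/23) = -1 → non-residue.
(16/23) = +1 → QR.
(18/23) = +1 → QR.
(19/23) = -1 → non-residue.
Total quadratic residues among the 7: 5.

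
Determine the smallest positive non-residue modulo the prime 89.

(2/89) = +1, so 2 is a residue.
(3/89) = −1, so 3 is the smallest positive non-residue mod 89.

3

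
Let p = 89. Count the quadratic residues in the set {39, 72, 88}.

3

(39/89) = +1 → QR.
(72/89) = +1 → QR.
(88/89) = +1 → QR.
Total quadratic residues among the 3: 3.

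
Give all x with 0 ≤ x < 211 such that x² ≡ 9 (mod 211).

Since 211 ≡ 3 (mod 4), a square root of 9 is 9^((211+1)/4) = 9^53 mod 211.
Repeated squaring: 9^2≡81, 9^4≡20, 9^8≡189, 9^16≡62, 9^32≡46 (mod 211).
9^53 = 9^(32+16+4+1) ≡ 208 (mod 211).
Check: 208² = 43264 ≡ 9 (mod 211). The two roots are 3 and 208.

3, 208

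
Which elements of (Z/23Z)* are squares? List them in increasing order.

1,2,3,4,6,8,9,12,13,16,18

Square k = 1,…,11 (k and 23−k give the same square):
1²=1, 2²=4, 3²=9, 4²=16, 5²≡2, 6²≡13, 7²≡3, 8²≡18, 9²≡12, 10²≡8, 11²≡6 (mod 23).
So the quadratic residues mod 23 are {1, 2, 3, 4, 6, 8, 9, 12, 13, 16, 18}.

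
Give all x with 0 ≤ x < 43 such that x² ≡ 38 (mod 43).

Since 43 ≡ 3 (mod 4), a square root of 38 is 38^((43+1)/4) = 38^11 mod 43.
Repeated squaring: 38^2≡25, 38^4≡23, 38^8≡13 (mod 43).
38^11 = 38^(8+2+1) ≡ 9 (mod 43).
Check: 9² = 81 ≡ 38 (mod 43). The two roots are 9 and 34.

9, 34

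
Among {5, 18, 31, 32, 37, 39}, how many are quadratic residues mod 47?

3

(5/47) = -1 → non-residue.
(18/47) = +1 → QR.
(31/47) = -1 → non-residue.
(32/47) = +1 → QR.
(37/47) = +1 → QR.
(39/47) = -1 → non-residue.
Total quadratic residues among the 6: 3.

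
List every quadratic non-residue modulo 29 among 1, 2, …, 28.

Square k = 1,…,14 (k and 29−k give the same square):
1²=1, 2²=4, 3²=9, 4²=16, 5²=25, 6²≡7, 7²≡20, 8²≡6, 9²≡23, 10²≡13, 11²≡5, 12²≡28, 13²≡24, 14²≡22 (mod 29).
The residues are {1, 4, 5, 6, 7, 9, 13, 16, 20, 22, 23, 24, 25, 28}; the non-residues are the remaining 14 nonzero classes.

2,3,8,10,11,12,14,15,17,18,19,21,26,27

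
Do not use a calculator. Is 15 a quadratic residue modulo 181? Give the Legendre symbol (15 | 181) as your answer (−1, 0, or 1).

1

Euler's criterion: (15/181) ≡ 15^90 (mod 181).
15^2 ≡ 44 (mod 181)
15^4 ≡ 126 (mod 181)
15^8 ≡ 129 (mod 181)
15^16 ≡ 170 (mod 181)
15^32 ≡ 121 (mod 181)
15^64 ≡ 161 (mod 181)
15^90 = 15^(64+16+8+2) ≡ 1 (mod 181).
Result is 1, so (15/181) = 1.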